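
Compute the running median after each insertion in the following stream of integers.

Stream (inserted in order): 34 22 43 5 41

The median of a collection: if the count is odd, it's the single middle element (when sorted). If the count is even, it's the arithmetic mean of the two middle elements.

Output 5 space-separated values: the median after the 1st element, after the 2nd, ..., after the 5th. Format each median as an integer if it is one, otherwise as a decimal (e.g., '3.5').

Answer: 34 28 34 28 34

Derivation:
Step 1: insert 34 -> lo=[34] (size 1, max 34) hi=[] (size 0) -> median=34
Step 2: insert 22 -> lo=[22] (size 1, max 22) hi=[34] (size 1, min 34) -> median=28
Step 3: insert 43 -> lo=[22, 34] (size 2, max 34) hi=[43] (size 1, min 43) -> median=34
Step 4: insert 5 -> lo=[5, 22] (size 2, max 22) hi=[34, 43] (size 2, min 34) -> median=28
Step 5: insert 41 -> lo=[5, 22, 34] (size 3, max 34) hi=[41, 43] (size 2, min 41) -> median=34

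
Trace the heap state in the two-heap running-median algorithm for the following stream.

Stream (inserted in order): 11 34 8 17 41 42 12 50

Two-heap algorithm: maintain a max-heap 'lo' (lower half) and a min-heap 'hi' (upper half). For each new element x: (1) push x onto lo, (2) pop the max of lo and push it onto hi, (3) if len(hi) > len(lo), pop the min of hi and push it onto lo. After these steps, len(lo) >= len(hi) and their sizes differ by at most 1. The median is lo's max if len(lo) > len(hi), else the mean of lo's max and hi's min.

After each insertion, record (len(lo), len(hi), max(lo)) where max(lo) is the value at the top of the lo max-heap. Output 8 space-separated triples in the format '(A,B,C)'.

Step 1: insert 11 -> lo=[11] hi=[] -> (len(lo)=1, len(hi)=0, max(lo)=11)
Step 2: insert 34 -> lo=[11] hi=[34] -> (len(lo)=1, len(hi)=1, max(lo)=11)
Step 3: insert 8 -> lo=[8, 11] hi=[34] -> (len(lo)=2, len(hi)=1, max(lo)=11)
Step 4: insert 17 -> lo=[8, 11] hi=[17, 34] -> (len(lo)=2, len(hi)=2, max(lo)=11)
Step 5: insert 41 -> lo=[8, 11, 17] hi=[34, 41] -> (len(lo)=3, len(hi)=2, max(lo)=17)
Step 6: insert 42 -> lo=[8, 11, 17] hi=[34, 41, 42] -> (len(lo)=3, len(hi)=3, max(lo)=17)
Step 7: insert 12 -> lo=[8, 11, 12, 17] hi=[34, 41, 42] -> (len(lo)=4, len(hi)=3, max(lo)=17)
Step 8: insert 50 -> lo=[8, 11, 12, 17] hi=[34, 41, 42, 50] -> (len(lo)=4, len(hi)=4, max(lo)=17)

Answer: (1,0,11) (1,1,11) (2,1,11) (2,2,11) (3,2,17) (3,3,17) (4,3,17) (4,4,17)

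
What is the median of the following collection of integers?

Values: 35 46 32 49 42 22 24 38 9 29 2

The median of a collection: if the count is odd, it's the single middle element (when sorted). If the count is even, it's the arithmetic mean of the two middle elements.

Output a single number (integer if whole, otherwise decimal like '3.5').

Step 1: insert 35 -> lo=[35] (size 1, max 35) hi=[] (size 0) -> median=35
Step 2: insert 46 -> lo=[35] (size 1, max 35) hi=[46] (size 1, min 46) -> median=40.5
Step 3: insert 32 -> lo=[32, 35] (size 2, max 35) hi=[46] (size 1, min 46) -> median=35
Step 4: insert 49 -> lo=[32, 35] (size 2, max 35) hi=[46, 49] (size 2, min 46) -> median=40.5
Step 5: insert 42 -> lo=[32, 35, 42] (size 3, max 42) hi=[46, 49] (size 2, min 46) -> median=42
Step 6: insert 22 -> lo=[22, 32, 35] (size 3, max 35) hi=[42, 46, 49] (size 3, min 42) -> median=38.5
Step 7: insert 24 -> lo=[22, 24, 32, 35] (size 4, max 35) hi=[42, 46, 49] (size 3, min 42) -> median=35
Step 8: insert 38 -> lo=[22, 24, 32, 35] (size 4, max 35) hi=[38, 42, 46, 49] (size 4, min 38) -> median=36.5
Step 9: insert 9 -> lo=[9, 22, 24, 32, 35] (size 5, max 35) hi=[38, 42, 46, 49] (size 4, min 38) -> median=35
Step 10: insert 29 -> lo=[9, 22, 24, 29, 32] (size 5, max 32) hi=[35, 38, 42, 46, 49] (size 5, min 35) -> median=33.5
Step 11: insert 2 -> lo=[2, 9, 22, 24, 29, 32] (size 6, max 32) hi=[35, 38, 42, 46, 49] (size 5, min 35) -> median=32

Answer: 32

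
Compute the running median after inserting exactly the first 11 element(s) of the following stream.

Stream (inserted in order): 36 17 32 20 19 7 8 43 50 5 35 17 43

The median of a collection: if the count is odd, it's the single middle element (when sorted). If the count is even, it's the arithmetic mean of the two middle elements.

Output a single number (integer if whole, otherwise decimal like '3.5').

Step 1: insert 36 -> lo=[36] (size 1, max 36) hi=[] (size 0) -> median=36
Step 2: insert 17 -> lo=[17] (size 1, max 17) hi=[36] (size 1, min 36) -> median=26.5
Step 3: insert 32 -> lo=[17, 32] (size 2, max 32) hi=[36] (size 1, min 36) -> median=32
Step 4: insert 20 -> lo=[17, 20] (size 2, max 20) hi=[32, 36] (size 2, min 32) -> median=26
Step 5: insert 19 -> lo=[17, 19, 20] (size 3, max 20) hi=[32, 36] (size 2, min 32) -> median=20
Step 6: insert 7 -> lo=[7, 17, 19] (size 3, max 19) hi=[20, 32, 36] (size 3, min 20) -> median=19.5
Step 7: insert 8 -> lo=[7, 8, 17, 19] (size 4, max 19) hi=[20, 32, 36] (size 3, min 20) -> median=19
Step 8: insert 43 -> lo=[7, 8, 17, 19] (size 4, max 19) hi=[20, 32, 36, 43] (size 4, min 20) -> median=19.5
Step 9: insert 50 -> lo=[7, 8, 17, 19, 20] (size 5, max 20) hi=[32, 36, 43, 50] (size 4, min 32) -> median=20
Step 10: insert 5 -> lo=[5, 7, 8, 17, 19] (size 5, max 19) hi=[20, 32, 36, 43, 50] (size 5, min 20) -> median=19.5
Step 11: insert 35 -> lo=[5, 7, 8, 17, 19, 20] (size 6, max 20) hi=[32, 35, 36, 43, 50] (size 5, min 32) -> median=20

Answer: 20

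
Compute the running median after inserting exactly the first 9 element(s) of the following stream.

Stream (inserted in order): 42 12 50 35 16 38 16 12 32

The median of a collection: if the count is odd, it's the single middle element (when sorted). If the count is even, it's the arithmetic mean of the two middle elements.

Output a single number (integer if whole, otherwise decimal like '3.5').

Step 1: insert 42 -> lo=[42] (size 1, max 42) hi=[] (size 0) -> median=42
Step 2: insert 12 -> lo=[12] (size 1, max 12) hi=[42] (size 1, min 42) -> median=27
Step 3: insert 50 -> lo=[12, 42] (size 2, max 42) hi=[50] (size 1, min 50) -> median=42
Step 4: insert 35 -> lo=[12, 35] (size 2, max 35) hi=[42, 50] (size 2, min 42) -> median=38.5
Step 5: insert 16 -> lo=[12, 16, 35] (size 3, max 35) hi=[42, 50] (size 2, min 42) -> median=35
Step 6: insert 38 -> lo=[12, 16, 35] (size 3, max 35) hi=[38, 42, 50] (size 3, min 38) -> median=36.5
Step 7: insert 16 -> lo=[12, 16, 16, 35] (size 4, max 35) hi=[38, 42, 50] (size 3, min 38) -> median=35
Step 8: insert 12 -> lo=[12, 12, 16, 16] (size 4, max 16) hi=[35, 38, 42, 50] (size 4, min 35) -> median=25.5
Step 9: insert 32 -> lo=[12, 12, 16, 16, 32] (size 5, max 32) hi=[35, 38, 42, 50] (size 4, min 35) -> median=32

Answer: 32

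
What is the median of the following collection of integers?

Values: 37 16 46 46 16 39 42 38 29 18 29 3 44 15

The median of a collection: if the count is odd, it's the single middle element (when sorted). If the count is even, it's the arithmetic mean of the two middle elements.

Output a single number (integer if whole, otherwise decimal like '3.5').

Step 1: insert 37 -> lo=[37] (size 1, max 37) hi=[] (size 0) -> median=37
Step 2: insert 16 -> lo=[16] (size 1, max 16) hi=[37] (size 1, min 37) -> median=26.5
Step 3: insert 46 -> lo=[16, 37] (size 2, max 37) hi=[46] (size 1, min 46) -> median=37
Step 4: insert 46 -> lo=[16, 37] (size 2, max 37) hi=[46, 46] (size 2, min 46) -> median=41.5
Step 5: insert 16 -> lo=[16, 16, 37] (size 3, max 37) hi=[46, 46] (size 2, min 46) -> median=37
Step 6: insert 39 -> lo=[16, 16, 37] (size 3, max 37) hi=[39, 46, 46] (size 3, min 39) -> median=38
Step 7: insert 42 -> lo=[16, 16, 37, 39] (size 4, max 39) hi=[42, 46, 46] (size 3, min 42) -> median=39
Step 8: insert 38 -> lo=[16, 16, 37, 38] (size 4, max 38) hi=[39, 42, 46, 46] (size 4, min 39) -> median=38.5
Step 9: insert 29 -> lo=[16, 16, 29, 37, 38] (size 5, max 38) hi=[39, 42, 46, 46] (size 4, min 39) -> median=38
Step 10: insert 18 -> lo=[16, 16, 18, 29, 37] (size 5, max 37) hi=[38, 39, 42, 46, 46] (size 5, min 38) -> median=37.5
Step 11: insert 29 -> lo=[16, 16, 18, 29, 29, 37] (size 6, max 37) hi=[38, 39, 42, 46, 46] (size 5, min 38) -> median=37
Step 12: insert 3 -> lo=[3, 16, 16, 18, 29, 29] (size 6, max 29) hi=[37, 38, 39, 42, 46, 46] (size 6, min 37) -> median=33
Step 13: insert 44 -> lo=[3, 16, 16, 18, 29, 29, 37] (size 7, max 37) hi=[38, 39, 42, 44, 46, 46] (size 6, min 38) -> median=37
Step 14: insert 15 -> lo=[3, 15, 16, 16, 18, 29, 29] (size 7, max 29) hi=[37, 38, 39, 42, 44, 46, 46] (size 7, min 37) -> median=33

Answer: 33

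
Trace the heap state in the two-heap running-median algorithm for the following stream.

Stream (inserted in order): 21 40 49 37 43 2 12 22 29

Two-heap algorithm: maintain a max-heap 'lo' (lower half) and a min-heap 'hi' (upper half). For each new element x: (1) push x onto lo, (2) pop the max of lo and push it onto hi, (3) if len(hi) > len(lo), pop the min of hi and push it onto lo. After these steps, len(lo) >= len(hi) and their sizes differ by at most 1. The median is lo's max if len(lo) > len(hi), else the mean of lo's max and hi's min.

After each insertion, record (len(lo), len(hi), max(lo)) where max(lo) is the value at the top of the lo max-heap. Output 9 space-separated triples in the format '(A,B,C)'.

Answer: (1,0,21) (1,1,21) (2,1,40) (2,2,37) (3,2,40) (3,3,37) (4,3,37) (4,4,22) (5,4,29)

Derivation:
Step 1: insert 21 -> lo=[21] hi=[] -> (len(lo)=1, len(hi)=0, max(lo)=21)
Step 2: insert 40 -> lo=[21] hi=[40] -> (len(lo)=1, len(hi)=1, max(lo)=21)
Step 3: insert 49 -> lo=[21, 40] hi=[49] -> (len(lo)=2, len(hi)=1, max(lo)=40)
Step 4: insert 37 -> lo=[21, 37] hi=[40, 49] -> (len(lo)=2, len(hi)=2, max(lo)=37)
Step 5: insert 43 -> lo=[21, 37, 40] hi=[43, 49] -> (len(lo)=3, len(hi)=2, max(lo)=40)
Step 6: insert 2 -> lo=[2, 21, 37] hi=[40, 43, 49] -> (len(lo)=3, len(hi)=3, max(lo)=37)
Step 7: insert 12 -> lo=[2, 12, 21, 37] hi=[40, 43, 49] -> (len(lo)=4, len(hi)=3, max(lo)=37)
Step 8: insert 22 -> lo=[2, 12, 21, 22] hi=[37, 40, 43, 49] -> (len(lo)=4, len(hi)=4, max(lo)=22)
Step 9: insert 29 -> lo=[2, 12, 21, 22, 29] hi=[37, 40, 43, 49] -> (len(lo)=5, len(hi)=4, max(lo)=29)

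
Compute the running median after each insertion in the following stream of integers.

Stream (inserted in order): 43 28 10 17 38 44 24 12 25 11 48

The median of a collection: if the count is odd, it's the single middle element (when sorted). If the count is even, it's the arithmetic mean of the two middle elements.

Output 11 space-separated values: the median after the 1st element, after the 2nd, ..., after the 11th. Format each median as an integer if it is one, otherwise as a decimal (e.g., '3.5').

Answer: 43 35.5 28 22.5 28 33 28 26 25 24.5 25

Derivation:
Step 1: insert 43 -> lo=[43] (size 1, max 43) hi=[] (size 0) -> median=43
Step 2: insert 28 -> lo=[28] (size 1, max 28) hi=[43] (size 1, min 43) -> median=35.5
Step 3: insert 10 -> lo=[10, 28] (size 2, max 28) hi=[43] (size 1, min 43) -> median=28
Step 4: insert 17 -> lo=[10, 17] (size 2, max 17) hi=[28, 43] (size 2, min 28) -> median=22.5
Step 5: insert 38 -> lo=[10, 17, 28] (size 3, max 28) hi=[38, 43] (size 2, min 38) -> median=28
Step 6: insert 44 -> lo=[10, 17, 28] (size 3, max 28) hi=[38, 43, 44] (size 3, min 38) -> median=33
Step 7: insert 24 -> lo=[10, 17, 24, 28] (size 4, max 28) hi=[38, 43, 44] (size 3, min 38) -> median=28
Step 8: insert 12 -> lo=[10, 12, 17, 24] (size 4, max 24) hi=[28, 38, 43, 44] (size 4, min 28) -> median=26
Step 9: insert 25 -> lo=[10, 12, 17, 24, 25] (size 5, max 25) hi=[28, 38, 43, 44] (size 4, min 28) -> median=25
Step 10: insert 11 -> lo=[10, 11, 12, 17, 24] (size 5, max 24) hi=[25, 28, 38, 43, 44] (size 5, min 25) -> median=24.5
Step 11: insert 48 -> lo=[10, 11, 12, 17, 24, 25] (size 6, max 25) hi=[28, 38, 43, 44, 48] (size 5, min 28) -> median=25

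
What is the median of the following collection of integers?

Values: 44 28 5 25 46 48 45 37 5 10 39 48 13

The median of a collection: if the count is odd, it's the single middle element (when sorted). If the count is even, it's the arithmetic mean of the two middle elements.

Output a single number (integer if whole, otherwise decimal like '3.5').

Answer: 37

Derivation:
Step 1: insert 44 -> lo=[44] (size 1, max 44) hi=[] (size 0) -> median=44
Step 2: insert 28 -> lo=[28] (size 1, max 28) hi=[44] (size 1, min 44) -> median=36
Step 3: insert 5 -> lo=[5, 28] (size 2, max 28) hi=[44] (size 1, min 44) -> median=28
Step 4: insert 25 -> lo=[5, 25] (size 2, max 25) hi=[28, 44] (size 2, min 28) -> median=26.5
Step 5: insert 46 -> lo=[5, 25, 28] (size 3, max 28) hi=[44, 46] (size 2, min 44) -> median=28
Step 6: insert 48 -> lo=[5, 25, 28] (size 3, max 28) hi=[44, 46, 48] (size 3, min 44) -> median=36
Step 7: insert 45 -> lo=[5, 25, 28, 44] (size 4, max 44) hi=[45, 46, 48] (size 3, min 45) -> median=44
Step 8: insert 37 -> lo=[5, 25, 28, 37] (size 4, max 37) hi=[44, 45, 46, 48] (size 4, min 44) -> median=40.5
Step 9: insert 5 -> lo=[5, 5, 25, 28, 37] (size 5, max 37) hi=[44, 45, 46, 48] (size 4, min 44) -> median=37
Step 10: insert 10 -> lo=[5, 5, 10, 25, 28] (size 5, max 28) hi=[37, 44, 45, 46, 48] (size 5, min 37) -> median=32.5
Step 11: insert 39 -> lo=[5, 5, 10, 25, 28, 37] (size 6, max 37) hi=[39, 44, 45, 46, 48] (size 5, min 39) -> median=37
Step 12: insert 48 -> lo=[5, 5, 10, 25, 28, 37] (size 6, max 37) hi=[39, 44, 45, 46, 48, 48] (size 6, min 39) -> median=38
Step 13: insert 13 -> lo=[5, 5, 10, 13, 25, 28, 37] (size 7, max 37) hi=[39, 44, 45, 46, 48, 48] (size 6, min 39) -> median=37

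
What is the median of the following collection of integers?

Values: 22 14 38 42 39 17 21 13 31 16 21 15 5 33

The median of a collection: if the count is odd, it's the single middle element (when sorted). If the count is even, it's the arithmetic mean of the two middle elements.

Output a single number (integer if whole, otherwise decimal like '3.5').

Step 1: insert 22 -> lo=[22] (size 1, max 22) hi=[] (size 0) -> median=22
Step 2: insert 14 -> lo=[14] (size 1, max 14) hi=[22] (size 1, min 22) -> median=18
Step 3: insert 38 -> lo=[14, 22] (size 2, max 22) hi=[38] (size 1, min 38) -> median=22
Step 4: insert 42 -> lo=[14, 22] (size 2, max 22) hi=[38, 42] (size 2, min 38) -> median=30
Step 5: insert 39 -> lo=[14, 22, 38] (size 3, max 38) hi=[39, 42] (size 2, min 39) -> median=38
Step 6: insert 17 -> lo=[14, 17, 22] (size 3, max 22) hi=[38, 39, 42] (size 3, min 38) -> median=30
Step 7: insert 21 -> lo=[14, 17, 21, 22] (size 4, max 22) hi=[38, 39, 42] (size 3, min 38) -> median=22
Step 8: insert 13 -> lo=[13, 14, 17, 21] (size 4, max 21) hi=[22, 38, 39, 42] (size 4, min 22) -> median=21.5
Step 9: insert 31 -> lo=[13, 14, 17, 21, 22] (size 5, max 22) hi=[31, 38, 39, 42] (size 4, min 31) -> median=22
Step 10: insert 16 -> lo=[13, 14, 16, 17, 21] (size 5, max 21) hi=[22, 31, 38, 39, 42] (size 5, min 22) -> median=21.5
Step 11: insert 21 -> lo=[13, 14, 16, 17, 21, 21] (size 6, max 21) hi=[22, 31, 38, 39, 42] (size 5, min 22) -> median=21
Step 12: insert 15 -> lo=[13, 14, 15, 16, 17, 21] (size 6, max 21) hi=[21, 22, 31, 38, 39, 42] (size 6, min 21) -> median=21
Step 13: insert 5 -> lo=[5, 13, 14, 15, 16, 17, 21] (size 7, max 21) hi=[21, 22, 31, 38, 39, 42] (size 6, min 21) -> median=21
Step 14: insert 33 -> lo=[5, 13, 14, 15, 16, 17, 21] (size 7, max 21) hi=[21, 22, 31, 33, 38, 39, 42] (size 7, min 21) -> median=21

Answer: 21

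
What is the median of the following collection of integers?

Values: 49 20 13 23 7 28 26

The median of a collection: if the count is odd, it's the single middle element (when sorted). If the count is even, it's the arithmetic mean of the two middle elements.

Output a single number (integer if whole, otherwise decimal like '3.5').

Step 1: insert 49 -> lo=[49] (size 1, max 49) hi=[] (size 0) -> median=49
Step 2: insert 20 -> lo=[20] (size 1, max 20) hi=[49] (size 1, min 49) -> median=34.5
Step 3: insert 13 -> lo=[13, 20] (size 2, max 20) hi=[49] (size 1, min 49) -> median=20
Step 4: insert 23 -> lo=[13, 20] (size 2, max 20) hi=[23, 49] (size 2, min 23) -> median=21.5
Step 5: insert 7 -> lo=[7, 13, 20] (size 3, max 20) hi=[23, 49] (size 2, min 23) -> median=20
Step 6: insert 28 -> lo=[7, 13, 20] (size 3, max 20) hi=[23, 28, 49] (size 3, min 23) -> median=21.5
Step 7: insert 26 -> lo=[7, 13, 20, 23] (size 4, max 23) hi=[26, 28, 49] (size 3, min 26) -> median=23

Answer: 23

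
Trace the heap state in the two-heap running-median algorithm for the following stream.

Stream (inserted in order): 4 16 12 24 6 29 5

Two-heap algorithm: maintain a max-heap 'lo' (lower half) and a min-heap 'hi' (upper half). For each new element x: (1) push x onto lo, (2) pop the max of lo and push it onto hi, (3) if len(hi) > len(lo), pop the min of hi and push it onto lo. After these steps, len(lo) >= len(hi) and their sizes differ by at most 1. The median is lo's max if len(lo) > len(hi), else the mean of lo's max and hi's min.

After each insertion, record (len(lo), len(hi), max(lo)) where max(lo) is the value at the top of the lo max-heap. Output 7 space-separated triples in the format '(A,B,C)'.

Answer: (1,0,4) (1,1,4) (2,1,12) (2,2,12) (3,2,12) (3,3,12) (4,3,12)

Derivation:
Step 1: insert 4 -> lo=[4] hi=[] -> (len(lo)=1, len(hi)=0, max(lo)=4)
Step 2: insert 16 -> lo=[4] hi=[16] -> (len(lo)=1, len(hi)=1, max(lo)=4)
Step 3: insert 12 -> lo=[4, 12] hi=[16] -> (len(lo)=2, len(hi)=1, max(lo)=12)
Step 4: insert 24 -> lo=[4, 12] hi=[16, 24] -> (len(lo)=2, len(hi)=2, max(lo)=12)
Step 5: insert 6 -> lo=[4, 6, 12] hi=[16, 24] -> (len(lo)=3, len(hi)=2, max(lo)=12)
Step 6: insert 29 -> lo=[4, 6, 12] hi=[16, 24, 29] -> (len(lo)=3, len(hi)=3, max(lo)=12)
Step 7: insert 5 -> lo=[4, 5, 6, 12] hi=[16, 24, 29] -> (len(lo)=4, len(hi)=3, max(lo)=12)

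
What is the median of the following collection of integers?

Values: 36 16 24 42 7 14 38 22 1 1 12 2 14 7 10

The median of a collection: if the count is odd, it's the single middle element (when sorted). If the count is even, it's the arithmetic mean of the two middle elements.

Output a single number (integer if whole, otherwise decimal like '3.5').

Answer: 14

Derivation:
Step 1: insert 36 -> lo=[36] (size 1, max 36) hi=[] (size 0) -> median=36
Step 2: insert 16 -> lo=[16] (size 1, max 16) hi=[36] (size 1, min 36) -> median=26
Step 3: insert 24 -> lo=[16, 24] (size 2, max 24) hi=[36] (size 1, min 36) -> median=24
Step 4: insert 42 -> lo=[16, 24] (size 2, max 24) hi=[36, 42] (size 2, min 36) -> median=30
Step 5: insert 7 -> lo=[7, 16, 24] (size 3, max 24) hi=[36, 42] (size 2, min 36) -> median=24
Step 6: insert 14 -> lo=[7, 14, 16] (size 3, max 16) hi=[24, 36, 42] (size 3, min 24) -> median=20
Step 7: insert 38 -> lo=[7, 14, 16, 24] (size 4, max 24) hi=[36, 38, 42] (size 3, min 36) -> median=24
Step 8: insert 22 -> lo=[7, 14, 16, 22] (size 4, max 22) hi=[24, 36, 38, 42] (size 4, min 24) -> median=23
Step 9: insert 1 -> lo=[1, 7, 14, 16, 22] (size 5, max 22) hi=[24, 36, 38, 42] (size 4, min 24) -> median=22
Step 10: insert 1 -> lo=[1, 1, 7, 14, 16] (size 5, max 16) hi=[22, 24, 36, 38, 42] (size 5, min 22) -> median=19
Step 11: insert 12 -> lo=[1, 1, 7, 12, 14, 16] (size 6, max 16) hi=[22, 24, 36, 38, 42] (size 5, min 22) -> median=16
Step 12: insert 2 -> lo=[1, 1, 2, 7, 12, 14] (size 6, max 14) hi=[16, 22, 24, 36, 38, 42] (size 6, min 16) -> median=15
Step 13: insert 14 -> lo=[1, 1, 2, 7, 12, 14, 14] (size 7, max 14) hi=[16, 22, 24, 36, 38, 42] (size 6, min 16) -> median=14
Step 14: insert 7 -> lo=[1, 1, 2, 7, 7, 12, 14] (size 7, max 14) hi=[14, 16, 22, 24, 36, 38, 42] (size 7, min 14) -> median=14
Step 15: insert 10 -> lo=[1, 1, 2, 7, 7, 10, 12, 14] (size 8, max 14) hi=[14, 16, 22, 24, 36, 38, 42] (size 7, min 14) -> median=14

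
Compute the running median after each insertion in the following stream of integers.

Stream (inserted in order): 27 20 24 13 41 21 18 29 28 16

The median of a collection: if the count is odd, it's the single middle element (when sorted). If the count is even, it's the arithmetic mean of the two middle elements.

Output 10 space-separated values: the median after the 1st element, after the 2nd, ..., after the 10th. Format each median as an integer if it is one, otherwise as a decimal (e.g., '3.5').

Step 1: insert 27 -> lo=[27] (size 1, max 27) hi=[] (size 0) -> median=27
Step 2: insert 20 -> lo=[20] (size 1, max 20) hi=[27] (size 1, min 27) -> median=23.5
Step 3: insert 24 -> lo=[20, 24] (size 2, max 24) hi=[27] (size 1, min 27) -> median=24
Step 4: insert 13 -> lo=[13, 20] (size 2, max 20) hi=[24, 27] (size 2, min 24) -> median=22
Step 5: insert 41 -> lo=[13, 20, 24] (size 3, max 24) hi=[27, 41] (size 2, min 27) -> median=24
Step 6: insert 21 -> lo=[13, 20, 21] (size 3, max 21) hi=[24, 27, 41] (size 3, min 24) -> median=22.5
Step 7: insert 18 -> lo=[13, 18, 20, 21] (size 4, max 21) hi=[24, 27, 41] (size 3, min 24) -> median=21
Step 8: insert 29 -> lo=[13, 18, 20, 21] (size 4, max 21) hi=[24, 27, 29, 41] (size 4, min 24) -> median=22.5
Step 9: insert 28 -> lo=[13, 18, 20, 21, 24] (size 5, max 24) hi=[27, 28, 29, 41] (size 4, min 27) -> median=24
Step 10: insert 16 -> lo=[13, 16, 18, 20, 21] (size 5, max 21) hi=[24, 27, 28, 29, 41] (size 5, min 24) -> median=22.5

Answer: 27 23.5 24 22 24 22.5 21 22.5 24 22.5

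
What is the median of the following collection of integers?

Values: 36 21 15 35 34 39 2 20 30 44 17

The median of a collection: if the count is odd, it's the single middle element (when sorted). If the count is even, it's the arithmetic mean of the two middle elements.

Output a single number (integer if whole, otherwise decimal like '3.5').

Step 1: insert 36 -> lo=[36] (size 1, max 36) hi=[] (size 0) -> median=36
Step 2: insert 21 -> lo=[21] (size 1, max 21) hi=[36] (size 1, min 36) -> median=28.5
Step 3: insert 15 -> lo=[15, 21] (size 2, max 21) hi=[36] (size 1, min 36) -> median=21
Step 4: insert 35 -> lo=[15, 21] (size 2, max 21) hi=[35, 36] (size 2, min 35) -> median=28
Step 5: insert 34 -> lo=[15, 21, 34] (size 3, max 34) hi=[35, 36] (size 2, min 35) -> median=34
Step 6: insert 39 -> lo=[15, 21, 34] (size 3, max 34) hi=[35, 36, 39] (size 3, min 35) -> median=34.5
Step 7: insert 2 -> lo=[2, 15, 21, 34] (size 4, max 34) hi=[35, 36, 39] (size 3, min 35) -> median=34
Step 8: insert 20 -> lo=[2, 15, 20, 21] (size 4, max 21) hi=[34, 35, 36, 39] (size 4, min 34) -> median=27.5
Step 9: insert 30 -> lo=[2, 15, 20, 21, 30] (size 5, max 30) hi=[34, 35, 36, 39] (size 4, min 34) -> median=30
Step 10: insert 44 -> lo=[2, 15, 20, 21, 30] (size 5, max 30) hi=[34, 35, 36, 39, 44] (size 5, min 34) -> median=32
Step 11: insert 17 -> lo=[2, 15, 17, 20, 21, 30] (size 6, max 30) hi=[34, 35, 36, 39, 44] (size 5, min 34) -> median=30

Answer: 30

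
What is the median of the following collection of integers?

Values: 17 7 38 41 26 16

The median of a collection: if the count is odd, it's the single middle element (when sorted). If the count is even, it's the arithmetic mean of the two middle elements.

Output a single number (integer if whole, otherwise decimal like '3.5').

Answer: 21.5

Derivation:
Step 1: insert 17 -> lo=[17] (size 1, max 17) hi=[] (size 0) -> median=17
Step 2: insert 7 -> lo=[7] (size 1, max 7) hi=[17] (size 1, min 17) -> median=12
Step 3: insert 38 -> lo=[7, 17] (size 2, max 17) hi=[38] (size 1, min 38) -> median=17
Step 4: insert 41 -> lo=[7, 17] (size 2, max 17) hi=[38, 41] (size 2, min 38) -> median=27.5
Step 5: insert 26 -> lo=[7, 17, 26] (size 3, max 26) hi=[38, 41] (size 2, min 38) -> median=26
Step 6: insert 16 -> lo=[7, 16, 17] (size 3, max 17) hi=[26, 38, 41] (size 3, min 26) -> median=21.5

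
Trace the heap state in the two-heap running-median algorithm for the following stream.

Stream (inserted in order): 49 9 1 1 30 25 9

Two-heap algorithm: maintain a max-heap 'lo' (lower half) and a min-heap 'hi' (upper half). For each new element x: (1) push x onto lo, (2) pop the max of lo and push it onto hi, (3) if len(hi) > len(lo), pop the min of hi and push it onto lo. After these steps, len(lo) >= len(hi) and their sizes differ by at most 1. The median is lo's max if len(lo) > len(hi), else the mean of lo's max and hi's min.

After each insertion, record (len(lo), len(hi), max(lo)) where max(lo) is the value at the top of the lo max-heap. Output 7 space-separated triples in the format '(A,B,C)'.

Step 1: insert 49 -> lo=[49] hi=[] -> (len(lo)=1, len(hi)=0, max(lo)=49)
Step 2: insert 9 -> lo=[9] hi=[49] -> (len(lo)=1, len(hi)=1, max(lo)=9)
Step 3: insert 1 -> lo=[1, 9] hi=[49] -> (len(lo)=2, len(hi)=1, max(lo)=9)
Step 4: insert 1 -> lo=[1, 1] hi=[9, 49] -> (len(lo)=2, len(hi)=2, max(lo)=1)
Step 5: insert 30 -> lo=[1, 1, 9] hi=[30, 49] -> (len(lo)=3, len(hi)=2, max(lo)=9)
Step 6: insert 25 -> lo=[1, 1, 9] hi=[25, 30, 49] -> (len(lo)=3, len(hi)=3, max(lo)=9)
Step 7: insert 9 -> lo=[1, 1, 9, 9] hi=[25, 30, 49] -> (len(lo)=4, len(hi)=3, max(lo)=9)

Answer: (1,0,49) (1,1,9) (2,1,9) (2,2,1) (3,2,9) (3,3,9) (4,3,9)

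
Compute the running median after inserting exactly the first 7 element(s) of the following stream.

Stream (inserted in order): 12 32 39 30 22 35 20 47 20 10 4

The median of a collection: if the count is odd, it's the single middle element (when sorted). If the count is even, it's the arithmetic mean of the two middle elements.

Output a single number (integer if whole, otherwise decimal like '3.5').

Answer: 30

Derivation:
Step 1: insert 12 -> lo=[12] (size 1, max 12) hi=[] (size 0) -> median=12
Step 2: insert 32 -> lo=[12] (size 1, max 12) hi=[32] (size 1, min 32) -> median=22
Step 3: insert 39 -> lo=[12, 32] (size 2, max 32) hi=[39] (size 1, min 39) -> median=32
Step 4: insert 30 -> lo=[12, 30] (size 2, max 30) hi=[32, 39] (size 2, min 32) -> median=31
Step 5: insert 22 -> lo=[12, 22, 30] (size 3, max 30) hi=[32, 39] (size 2, min 32) -> median=30
Step 6: insert 35 -> lo=[12, 22, 30] (size 3, max 30) hi=[32, 35, 39] (size 3, min 32) -> median=31
Step 7: insert 20 -> lo=[12, 20, 22, 30] (size 4, max 30) hi=[32, 35, 39] (size 3, min 32) -> median=30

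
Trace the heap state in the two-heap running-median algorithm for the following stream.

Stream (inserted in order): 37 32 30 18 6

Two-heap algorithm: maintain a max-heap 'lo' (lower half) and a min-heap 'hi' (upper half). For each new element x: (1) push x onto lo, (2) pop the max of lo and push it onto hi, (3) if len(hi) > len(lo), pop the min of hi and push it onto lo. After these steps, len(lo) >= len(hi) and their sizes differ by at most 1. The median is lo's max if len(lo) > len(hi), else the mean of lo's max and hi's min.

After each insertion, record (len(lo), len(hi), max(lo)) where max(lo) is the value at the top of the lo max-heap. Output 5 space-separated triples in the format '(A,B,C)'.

Answer: (1,0,37) (1,1,32) (2,1,32) (2,2,30) (3,2,30)

Derivation:
Step 1: insert 37 -> lo=[37] hi=[] -> (len(lo)=1, len(hi)=0, max(lo)=37)
Step 2: insert 32 -> lo=[32] hi=[37] -> (len(lo)=1, len(hi)=1, max(lo)=32)
Step 3: insert 30 -> lo=[30, 32] hi=[37] -> (len(lo)=2, len(hi)=1, max(lo)=32)
Step 4: insert 18 -> lo=[18, 30] hi=[32, 37] -> (len(lo)=2, len(hi)=2, max(lo)=30)
Step 5: insert 6 -> lo=[6, 18, 30] hi=[32, 37] -> (len(lo)=3, len(hi)=2, max(lo)=30)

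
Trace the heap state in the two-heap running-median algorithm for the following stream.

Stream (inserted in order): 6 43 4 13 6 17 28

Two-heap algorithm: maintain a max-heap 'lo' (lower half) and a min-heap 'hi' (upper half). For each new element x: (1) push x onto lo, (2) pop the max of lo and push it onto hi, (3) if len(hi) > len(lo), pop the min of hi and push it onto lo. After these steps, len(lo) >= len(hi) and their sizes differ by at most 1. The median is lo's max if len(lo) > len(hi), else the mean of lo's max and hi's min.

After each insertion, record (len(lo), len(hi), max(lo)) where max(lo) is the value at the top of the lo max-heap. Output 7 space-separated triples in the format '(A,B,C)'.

Answer: (1,0,6) (1,1,6) (2,1,6) (2,2,6) (3,2,6) (3,3,6) (4,3,13)

Derivation:
Step 1: insert 6 -> lo=[6] hi=[] -> (len(lo)=1, len(hi)=0, max(lo)=6)
Step 2: insert 43 -> lo=[6] hi=[43] -> (len(lo)=1, len(hi)=1, max(lo)=6)
Step 3: insert 4 -> lo=[4, 6] hi=[43] -> (len(lo)=2, len(hi)=1, max(lo)=6)
Step 4: insert 13 -> lo=[4, 6] hi=[13, 43] -> (len(lo)=2, len(hi)=2, max(lo)=6)
Step 5: insert 6 -> lo=[4, 6, 6] hi=[13, 43] -> (len(lo)=3, len(hi)=2, max(lo)=6)
Step 6: insert 17 -> lo=[4, 6, 6] hi=[13, 17, 43] -> (len(lo)=3, len(hi)=3, max(lo)=6)
Step 7: insert 28 -> lo=[4, 6, 6, 13] hi=[17, 28, 43] -> (len(lo)=4, len(hi)=3, max(lo)=13)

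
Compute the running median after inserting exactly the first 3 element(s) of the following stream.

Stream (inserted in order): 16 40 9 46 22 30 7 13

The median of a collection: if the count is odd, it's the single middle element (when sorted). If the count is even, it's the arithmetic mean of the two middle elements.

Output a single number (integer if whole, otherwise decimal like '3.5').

Answer: 16

Derivation:
Step 1: insert 16 -> lo=[16] (size 1, max 16) hi=[] (size 0) -> median=16
Step 2: insert 40 -> lo=[16] (size 1, max 16) hi=[40] (size 1, min 40) -> median=28
Step 3: insert 9 -> lo=[9, 16] (size 2, max 16) hi=[40] (size 1, min 40) -> median=16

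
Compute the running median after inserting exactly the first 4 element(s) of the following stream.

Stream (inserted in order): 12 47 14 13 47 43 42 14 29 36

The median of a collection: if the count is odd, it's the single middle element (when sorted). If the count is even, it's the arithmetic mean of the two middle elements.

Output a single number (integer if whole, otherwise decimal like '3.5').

Answer: 13.5

Derivation:
Step 1: insert 12 -> lo=[12] (size 1, max 12) hi=[] (size 0) -> median=12
Step 2: insert 47 -> lo=[12] (size 1, max 12) hi=[47] (size 1, min 47) -> median=29.5
Step 3: insert 14 -> lo=[12, 14] (size 2, max 14) hi=[47] (size 1, min 47) -> median=14
Step 4: insert 13 -> lo=[12, 13] (size 2, max 13) hi=[14, 47] (size 2, min 14) -> median=13.5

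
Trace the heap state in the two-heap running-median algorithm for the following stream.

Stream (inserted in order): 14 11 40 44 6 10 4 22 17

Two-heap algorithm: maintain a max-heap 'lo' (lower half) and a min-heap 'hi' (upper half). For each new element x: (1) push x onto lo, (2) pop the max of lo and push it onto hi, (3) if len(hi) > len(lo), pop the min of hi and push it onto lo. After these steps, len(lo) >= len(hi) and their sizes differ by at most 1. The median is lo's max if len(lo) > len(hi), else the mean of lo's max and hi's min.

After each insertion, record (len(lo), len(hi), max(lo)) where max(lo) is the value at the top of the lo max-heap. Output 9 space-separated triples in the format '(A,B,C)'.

Answer: (1,0,14) (1,1,11) (2,1,14) (2,2,14) (3,2,14) (3,3,11) (4,3,11) (4,4,11) (5,4,14)

Derivation:
Step 1: insert 14 -> lo=[14] hi=[] -> (len(lo)=1, len(hi)=0, max(lo)=14)
Step 2: insert 11 -> lo=[11] hi=[14] -> (len(lo)=1, len(hi)=1, max(lo)=11)
Step 3: insert 40 -> lo=[11, 14] hi=[40] -> (len(lo)=2, len(hi)=1, max(lo)=14)
Step 4: insert 44 -> lo=[11, 14] hi=[40, 44] -> (len(lo)=2, len(hi)=2, max(lo)=14)
Step 5: insert 6 -> lo=[6, 11, 14] hi=[40, 44] -> (len(lo)=3, len(hi)=2, max(lo)=14)
Step 6: insert 10 -> lo=[6, 10, 11] hi=[14, 40, 44] -> (len(lo)=3, len(hi)=3, max(lo)=11)
Step 7: insert 4 -> lo=[4, 6, 10, 11] hi=[14, 40, 44] -> (len(lo)=4, len(hi)=3, max(lo)=11)
Step 8: insert 22 -> lo=[4, 6, 10, 11] hi=[14, 22, 40, 44] -> (len(lo)=4, len(hi)=4, max(lo)=11)
Step 9: insert 17 -> lo=[4, 6, 10, 11, 14] hi=[17, 22, 40, 44] -> (len(lo)=5, len(hi)=4, max(lo)=14)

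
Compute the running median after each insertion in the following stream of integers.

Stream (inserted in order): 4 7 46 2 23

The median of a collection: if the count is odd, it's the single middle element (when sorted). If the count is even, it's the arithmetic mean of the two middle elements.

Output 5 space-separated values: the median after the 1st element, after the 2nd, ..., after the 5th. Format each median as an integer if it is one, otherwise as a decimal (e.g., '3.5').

Answer: 4 5.5 7 5.5 7

Derivation:
Step 1: insert 4 -> lo=[4] (size 1, max 4) hi=[] (size 0) -> median=4
Step 2: insert 7 -> lo=[4] (size 1, max 4) hi=[7] (size 1, min 7) -> median=5.5
Step 3: insert 46 -> lo=[4, 7] (size 2, max 7) hi=[46] (size 1, min 46) -> median=7
Step 4: insert 2 -> lo=[2, 4] (size 2, max 4) hi=[7, 46] (size 2, min 7) -> median=5.5
Step 5: insert 23 -> lo=[2, 4, 7] (size 3, max 7) hi=[23, 46] (size 2, min 23) -> median=7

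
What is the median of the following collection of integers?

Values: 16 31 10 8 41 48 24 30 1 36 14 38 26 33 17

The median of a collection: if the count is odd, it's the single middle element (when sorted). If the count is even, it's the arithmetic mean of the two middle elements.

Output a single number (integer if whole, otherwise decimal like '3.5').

Answer: 26

Derivation:
Step 1: insert 16 -> lo=[16] (size 1, max 16) hi=[] (size 0) -> median=16
Step 2: insert 31 -> lo=[16] (size 1, max 16) hi=[31] (size 1, min 31) -> median=23.5
Step 3: insert 10 -> lo=[10, 16] (size 2, max 16) hi=[31] (size 1, min 31) -> median=16
Step 4: insert 8 -> lo=[8, 10] (size 2, max 10) hi=[16, 31] (size 2, min 16) -> median=13
Step 5: insert 41 -> lo=[8, 10, 16] (size 3, max 16) hi=[31, 41] (size 2, min 31) -> median=16
Step 6: insert 48 -> lo=[8, 10, 16] (size 3, max 16) hi=[31, 41, 48] (size 3, min 31) -> median=23.5
Step 7: insert 24 -> lo=[8, 10, 16, 24] (size 4, max 24) hi=[31, 41, 48] (size 3, min 31) -> median=24
Step 8: insert 30 -> lo=[8, 10, 16, 24] (size 4, max 24) hi=[30, 31, 41, 48] (size 4, min 30) -> median=27
Step 9: insert 1 -> lo=[1, 8, 10, 16, 24] (size 5, max 24) hi=[30, 31, 41, 48] (size 4, min 30) -> median=24
Step 10: insert 36 -> lo=[1, 8, 10, 16, 24] (size 5, max 24) hi=[30, 31, 36, 41, 48] (size 5, min 30) -> median=27
Step 11: insert 14 -> lo=[1, 8, 10, 14, 16, 24] (size 6, max 24) hi=[30, 31, 36, 41, 48] (size 5, min 30) -> median=24
Step 12: insert 38 -> lo=[1, 8, 10, 14, 16, 24] (size 6, max 24) hi=[30, 31, 36, 38, 41, 48] (size 6, min 30) -> median=27
Step 13: insert 26 -> lo=[1, 8, 10, 14, 16, 24, 26] (size 7, max 26) hi=[30, 31, 36, 38, 41, 48] (size 6, min 30) -> median=26
Step 14: insert 33 -> lo=[1, 8, 10, 14, 16, 24, 26] (size 7, max 26) hi=[30, 31, 33, 36, 38, 41, 48] (size 7, min 30) -> median=28
Step 15: insert 17 -> lo=[1, 8, 10, 14, 16, 17, 24, 26] (size 8, max 26) hi=[30, 31, 33, 36, 38, 41, 48] (size 7, min 30) -> median=26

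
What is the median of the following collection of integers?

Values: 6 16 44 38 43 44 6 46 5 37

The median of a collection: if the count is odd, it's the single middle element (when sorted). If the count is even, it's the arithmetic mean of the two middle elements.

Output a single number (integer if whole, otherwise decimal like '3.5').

Step 1: insert 6 -> lo=[6] (size 1, max 6) hi=[] (size 0) -> median=6
Step 2: insert 16 -> lo=[6] (size 1, max 6) hi=[16] (size 1, min 16) -> median=11
Step 3: insert 44 -> lo=[6, 16] (size 2, max 16) hi=[44] (size 1, min 44) -> median=16
Step 4: insert 38 -> lo=[6, 16] (size 2, max 16) hi=[38, 44] (size 2, min 38) -> median=27
Step 5: insert 43 -> lo=[6, 16, 38] (size 3, max 38) hi=[43, 44] (size 2, min 43) -> median=38
Step 6: insert 44 -> lo=[6, 16, 38] (size 3, max 38) hi=[43, 44, 44] (size 3, min 43) -> median=40.5
Step 7: insert 6 -> lo=[6, 6, 16, 38] (size 4, max 38) hi=[43, 44, 44] (size 3, min 43) -> median=38
Step 8: insert 46 -> lo=[6, 6, 16, 38] (size 4, max 38) hi=[43, 44, 44, 46] (size 4, min 43) -> median=40.5
Step 9: insert 5 -> lo=[5, 6, 6, 16, 38] (size 5, max 38) hi=[43, 44, 44, 46] (size 4, min 43) -> median=38
Step 10: insert 37 -> lo=[5, 6, 6, 16, 37] (size 5, max 37) hi=[38, 43, 44, 44, 46] (size 5, min 38) -> median=37.5

Answer: 37.5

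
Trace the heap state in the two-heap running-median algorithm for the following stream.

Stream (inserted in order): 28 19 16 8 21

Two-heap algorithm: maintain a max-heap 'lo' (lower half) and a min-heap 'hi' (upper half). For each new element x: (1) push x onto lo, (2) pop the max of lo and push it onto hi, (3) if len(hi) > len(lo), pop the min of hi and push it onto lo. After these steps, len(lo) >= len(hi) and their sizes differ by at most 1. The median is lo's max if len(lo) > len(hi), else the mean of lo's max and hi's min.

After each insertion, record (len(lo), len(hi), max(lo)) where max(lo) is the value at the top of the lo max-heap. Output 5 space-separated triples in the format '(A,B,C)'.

Answer: (1,0,28) (1,1,19) (2,1,19) (2,2,16) (3,2,19)

Derivation:
Step 1: insert 28 -> lo=[28] hi=[] -> (len(lo)=1, len(hi)=0, max(lo)=28)
Step 2: insert 19 -> lo=[19] hi=[28] -> (len(lo)=1, len(hi)=1, max(lo)=19)
Step 3: insert 16 -> lo=[16, 19] hi=[28] -> (len(lo)=2, len(hi)=1, max(lo)=19)
Step 4: insert 8 -> lo=[8, 16] hi=[19, 28] -> (len(lo)=2, len(hi)=2, max(lo)=16)
Step 5: insert 21 -> lo=[8, 16, 19] hi=[21, 28] -> (len(lo)=3, len(hi)=2, max(lo)=19)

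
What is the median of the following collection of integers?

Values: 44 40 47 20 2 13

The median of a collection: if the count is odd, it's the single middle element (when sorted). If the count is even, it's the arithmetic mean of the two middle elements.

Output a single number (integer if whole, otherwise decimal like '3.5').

Answer: 30

Derivation:
Step 1: insert 44 -> lo=[44] (size 1, max 44) hi=[] (size 0) -> median=44
Step 2: insert 40 -> lo=[40] (size 1, max 40) hi=[44] (size 1, min 44) -> median=42
Step 3: insert 47 -> lo=[40, 44] (size 2, max 44) hi=[47] (size 1, min 47) -> median=44
Step 4: insert 20 -> lo=[20, 40] (size 2, max 40) hi=[44, 47] (size 2, min 44) -> median=42
Step 5: insert 2 -> lo=[2, 20, 40] (size 3, max 40) hi=[44, 47] (size 2, min 44) -> median=40
Step 6: insert 13 -> lo=[2, 13, 20] (size 3, max 20) hi=[40, 44, 47] (size 3, min 40) -> median=30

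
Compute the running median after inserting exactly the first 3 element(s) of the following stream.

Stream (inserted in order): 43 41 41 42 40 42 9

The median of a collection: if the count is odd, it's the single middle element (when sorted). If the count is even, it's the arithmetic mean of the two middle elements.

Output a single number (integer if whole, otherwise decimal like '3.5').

Answer: 41

Derivation:
Step 1: insert 43 -> lo=[43] (size 1, max 43) hi=[] (size 0) -> median=43
Step 2: insert 41 -> lo=[41] (size 1, max 41) hi=[43] (size 1, min 43) -> median=42
Step 3: insert 41 -> lo=[41, 41] (size 2, max 41) hi=[43] (size 1, min 43) -> median=41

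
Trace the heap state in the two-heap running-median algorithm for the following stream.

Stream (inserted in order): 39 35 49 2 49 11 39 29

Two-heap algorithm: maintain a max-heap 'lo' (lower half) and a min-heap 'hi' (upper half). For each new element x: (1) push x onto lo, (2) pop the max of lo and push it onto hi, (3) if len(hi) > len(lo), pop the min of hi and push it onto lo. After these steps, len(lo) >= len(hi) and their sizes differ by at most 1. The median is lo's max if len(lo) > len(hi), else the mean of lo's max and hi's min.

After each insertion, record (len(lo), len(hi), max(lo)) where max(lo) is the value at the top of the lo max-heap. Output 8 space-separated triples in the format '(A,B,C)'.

Step 1: insert 39 -> lo=[39] hi=[] -> (len(lo)=1, len(hi)=0, max(lo)=39)
Step 2: insert 35 -> lo=[35] hi=[39] -> (len(lo)=1, len(hi)=1, max(lo)=35)
Step 3: insert 49 -> lo=[35, 39] hi=[49] -> (len(lo)=2, len(hi)=1, max(lo)=39)
Step 4: insert 2 -> lo=[2, 35] hi=[39, 49] -> (len(lo)=2, len(hi)=2, max(lo)=35)
Step 5: insert 49 -> lo=[2, 35, 39] hi=[49, 49] -> (len(lo)=3, len(hi)=2, max(lo)=39)
Step 6: insert 11 -> lo=[2, 11, 35] hi=[39, 49, 49] -> (len(lo)=3, len(hi)=3, max(lo)=35)
Step 7: insert 39 -> lo=[2, 11, 35, 39] hi=[39, 49, 49] -> (len(lo)=4, len(hi)=3, max(lo)=39)
Step 8: insert 29 -> lo=[2, 11, 29, 35] hi=[39, 39, 49, 49] -> (len(lo)=4, len(hi)=4, max(lo)=35)

Answer: (1,0,39) (1,1,35) (2,1,39) (2,2,35) (3,2,39) (3,3,35) (4,3,39) (4,4,35)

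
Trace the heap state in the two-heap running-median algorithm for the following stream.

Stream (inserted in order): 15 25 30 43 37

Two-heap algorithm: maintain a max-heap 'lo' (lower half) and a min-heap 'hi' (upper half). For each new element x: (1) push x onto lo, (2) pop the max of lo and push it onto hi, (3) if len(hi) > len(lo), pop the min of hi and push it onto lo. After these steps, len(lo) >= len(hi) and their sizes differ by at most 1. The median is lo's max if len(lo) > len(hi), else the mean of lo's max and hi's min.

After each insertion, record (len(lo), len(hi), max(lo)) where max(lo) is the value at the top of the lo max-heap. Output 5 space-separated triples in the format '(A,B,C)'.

Step 1: insert 15 -> lo=[15] hi=[] -> (len(lo)=1, len(hi)=0, max(lo)=15)
Step 2: insert 25 -> lo=[15] hi=[25] -> (len(lo)=1, len(hi)=1, max(lo)=15)
Step 3: insert 30 -> lo=[15, 25] hi=[30] -> (len(lo)=2, len(hi)=1, max(lo)=25)
Step 4: insert 43 -> lo=[15, 25] hi=[30, 43] -> (len(lo)=2, len(hi)=2, max(lo)=25)
Step 5: insert 37 -> lo=[15, 25, 30] hi=[37, 43] -> (len(lo)=3, len(hi)=2, max(lo)=30)

Answer: (1,0,15) (1,1,15) (2,1,25) (2,2,25) (3,2,30)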